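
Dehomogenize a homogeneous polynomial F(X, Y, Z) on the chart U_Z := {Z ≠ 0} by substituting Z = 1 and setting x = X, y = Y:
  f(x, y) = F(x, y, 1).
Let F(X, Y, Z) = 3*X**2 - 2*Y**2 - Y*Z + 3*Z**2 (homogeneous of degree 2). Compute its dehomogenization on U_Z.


f(x, y) = 3*x**2 - 2*y**2 - y + 3

On U_Z we set Z = 1. Each monomial c·X^i·Y^j·Z^k in F becomes c·x^i·y^j·1^k = c·x^i·y^j.
Substituting Z = 1: F(X, Y, 1) = 3*x**2 - 2*y**2 - y + 3.
Note: deg(f) ≤ deg(F) = 2; strict inequality happens when F is divisible by Z (lost terms).


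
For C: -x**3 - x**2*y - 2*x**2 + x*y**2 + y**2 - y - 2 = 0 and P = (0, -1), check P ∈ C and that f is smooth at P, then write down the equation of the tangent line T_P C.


Tangent line at P: x - 3*y - 3 = 0.

Step 1: f(0, -1) = 0, so P lies on C.
Step 2: partial derivatives
  f_x(x, y) = -3*x**2 - 2*x*y - 4*x + y**2, f_y(x, y) = -x**2 + 2*x*y + 2*y - 1.
  f_x(P) = 1, f_y(P) = -3 (gradient nonzero, so P is smooth).
Step 3: tangent line at P: 1·(x − 0) + -3·(y − -1) = 0.
Expanding: x - 3*y - 3 = 0.


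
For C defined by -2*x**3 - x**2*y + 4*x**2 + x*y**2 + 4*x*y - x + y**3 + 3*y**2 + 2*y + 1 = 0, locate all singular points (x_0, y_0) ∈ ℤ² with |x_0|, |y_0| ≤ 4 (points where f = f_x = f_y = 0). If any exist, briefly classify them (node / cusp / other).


Singular points: {(1, -1)}; classification: node.

Compute partial derivatives:
  f_x = -6*x**2 - 2*x*y + 8*x + y**2 + 4*y - 1.
  f_y = -x**2 + 2*x*y + 4*x + 3*y**2 + 6*y + 2.
Scan x_0 ∈ {−4, ..., 4}. For each x_0, f_y(x_0, y) is a polynomial in y; find its integer roots y ∈ {−4, ..., 4}, then test f_x and f at those candidates.
  x = -4: f_y(-4, y) = 3*y**2 - 2*y - 30; no integer root y with |y| ≤ 4.
  x = -3: f_y(-3, y) = 3*y**2 - 19; no integer root y with |y| ≤ 4.
  x = -2: f_y(-2, y) = 3*y**2 + 2*y - 10; no integer root y with |y| ≤ 4.
  x = -1: f_y(-1, y) = 3*y**2 + 4*y - 3; no integer root y with |y| ≤ 4.
  x = 0: f_y(0, y) = 3*y**2 + 6*y + 2; no integer root y with |y| ≤ 4.
  x = 1: f_y(1, y) = 3*y**2 + 8*y + 5; vanishes at y ∈ {-1}. (1, -1): f_x = 0, f = 0 — SINGULAR.
  x = 2: f_y(2, y) = 3*y**2 + 10*y + 6; no integer root y with |y| ≤ 4.
  x = 3: f_y(3, y) = 3*y**2 + 12*y + 5; no integer root y with |y| ≤ 4.
  x = 4: f_y(4, y) = 3*y**2 + 14*y + 2; no integer root y with |y| ≤ 4.
Only singular point on the grid: (1, -1).
Classify: substitute x = 1 + u, y = -1 + v and expand: f = -2*u**3 - u**2*v - u**2 + u*v**2 + v**3 + v**2.
No constant or linear terms (consistent with a singular point). Quadratic part: -u**2 + v**2. Cubic part: -2*u**3 - u**2*v + u*v**2 + v**3.
The quadratic part v**2 - u**2 = (v − u)(v + u) splits into two distinct linear factors, so there are two distinct tangent lines y − -1 = ±(x − 1) — this is a node (ordinary double point).
Classification: node.


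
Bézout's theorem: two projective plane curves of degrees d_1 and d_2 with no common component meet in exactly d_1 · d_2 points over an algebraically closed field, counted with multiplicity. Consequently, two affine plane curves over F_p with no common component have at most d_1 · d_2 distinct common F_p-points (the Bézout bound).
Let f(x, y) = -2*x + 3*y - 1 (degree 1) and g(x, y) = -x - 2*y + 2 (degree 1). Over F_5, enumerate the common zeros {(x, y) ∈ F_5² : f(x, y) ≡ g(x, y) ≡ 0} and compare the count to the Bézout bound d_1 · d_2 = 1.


Common zeros: {(2, 0)}; count = 1; Bézout bound = 1.

deg(f) = 1, deg(g) = 1, so Bézout bound = 1.
Scan x ∈ F_5. For each x, list the y ∈ F_5 with f(x, y) ≡ 0 and those with g(x, y) ≡ 0 (mod 5); the common zeros in that column are the intersection.
  x = 0: f ≡ 0 at y ∈ {2}; g ≡ 0 at y ∈ {1}; common: ∅.
  x = 1: f ≡ 0 at y ∈ {1}; g ≡ 0 at y ∈ {3}; common: ∅.
  x = 2: f ≡ 0 at y ∈ {0}; g ≡ 0 at y ∈ {0}; common: {0}.
  x = 3: f ≡ 0 at y ∈ {4}; g ≡ 0 at y ∈ {2}; common: ∅.
  x = 4: f ≡ 0 at y ∈ {3}; g ≡ 0 at y ∈ {4}; common: ∅.
Collecting: common zeros = {(2, 0)}, so the count is 1.
Comparison with the Bézout bound: 1 ≤ 1 = deg(f)·deg(g), as expected for curves with no common component (the bound is attained).


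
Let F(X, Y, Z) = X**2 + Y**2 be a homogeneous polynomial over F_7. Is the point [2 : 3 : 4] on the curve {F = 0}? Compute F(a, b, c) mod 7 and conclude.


F(2,3,4) ≡ 6 (mod 7); P is NOT on the curve.

Evaluate F(2, 3, 4) term-by-term (mod 7).
  X**2 ↦ 1·4·1·1 = 4
  Y**2 ↦ 1·1·9·1 = 9
Sum: F(2, 3, 4) = (4) + (9) = 13.
Reducing mod 7: 13 ≡ 6 (mod 7).
Since F(a, b, c) ≡ 6 ≠ 0 (mod 7), P does NOT lie on the curve.


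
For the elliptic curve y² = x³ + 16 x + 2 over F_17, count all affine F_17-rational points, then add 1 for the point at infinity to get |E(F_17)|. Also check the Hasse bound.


Affine points = {(0, 6), (0, 11), (1, 6), (1, 11), (2, 5), (2, 12), (3, 3), (3, 14), (6, 5), (6, 12), (7, 7), (7, 10), (8, 8), (8, 9), (9, 5), (9, 12), (11, 8), (11, 9), (12, 1), (12, 16), (15, 8), (15, 9), (16, 6), (16, 11)}; affine count = 24; |E(F_17)| = 25.

Discriminant check: Δ ∝ 4a³ + 27b² = 4·16³ + 27·2² = 4·4096 + 27·4 ≡ 2 (mod 17). Nonzero ⇒ E is nonsingular.
For each x ∈ F_17, compute rhs = x³ + 16·x + 2 mod 17, then count y ∈ F_17 with y² ≡ rhs.
  x = 0: rhs = 2, matching y values: 6, 11 (2 points).
  x = 1: rhs = 2, matching y values: 6, 11 (2 points).
  x = 2: rhs = 8, matching y values: 5, 12 (2 points).
  x = 3: rhs = 9, matching y values: 3, 14 (2 points).
  x = 4: rhs = 11, matching y values: none (0 points).
  x = 5: rhs = 3, matching y values: none (0 points).
  x = 6: rhs = 8, matching y values: 5, 12 (2 points).
  x = 7: rhs = 15, matching y values: 7, 10 (2 points).
  x = 8: rhs = 13, matching y values: 8, 9 (2 points).
  x = 9: rhs = 8, matching y values: 5, 12 (2 points).
  x = 10: rhs = 6, matching y values: none (0 points).
  x = 11: rhs = 13, matching y values: 8, 9 (2 points).
  x = 12: rhs = 1, matching y values: 1, 16 (2 points).
  x = 13: rhs = 10, matching y values: none (0 points).
  x = 14: rhs = 12, matching y values: none (0 points).
  x = 15: rhs = 13, matching y values: 8, 9 (2 points).
  x = 16: rhs = 2, matching y values: 6, 11 (2 points).
Total affine count: 24.
Full point count |E(F_17)| = 24 + 1 = 25.
Hasse bound: |25 − (17+1)| = |7| = 7 ≤ 2√17 ≈ 8.2462 ✓.


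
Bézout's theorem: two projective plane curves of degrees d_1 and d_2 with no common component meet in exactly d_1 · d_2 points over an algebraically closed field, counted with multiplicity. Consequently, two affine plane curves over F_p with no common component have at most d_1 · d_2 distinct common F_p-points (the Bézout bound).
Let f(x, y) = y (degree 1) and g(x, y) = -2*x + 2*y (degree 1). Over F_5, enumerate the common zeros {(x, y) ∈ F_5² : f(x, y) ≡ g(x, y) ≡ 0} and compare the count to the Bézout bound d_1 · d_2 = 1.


Common zeros: {(0, 0)}; count = 1; Bézout bound = 1.

deg(f) = 1, deg(g) = 1, so Bézout bound = 1.
Scan x ∈ F_5. For each x, list the y ∈ F_5 with f(x, y) ≡ 0 and those with g(x, y) ≡ 0 (mod 5); the common zeros in that column are the intersection.
  x = 0: f ≡ 0 at y ∈ {0}; g ≡ 0 at y ∈ {0}; common: {0}.
  x = 1: f ≡ 0 at y ∈ {0}; g ≡ 0 at y ∈ {1}; common: ∅.
  x = 2: f ≡ 0 at y ∈ {0}; g ≡ 0 at y ∈ {2}; common: ∅.
  x = 3: f ≡ 0 at y ∈ {0}; g ≡ 0 at y ∈ {3}; common: ∅.
  x = 4: f ≡ 0 at y ∈ {0}; g ≡ 0 at y ∈ {4}; common: ∅.
Collecting: common zeros = {(0, 0)}, so the count is 1.
Comparison with the Bézout bound: 1 ≤ 1 = deg(f)·deg(g), as expected for curves with no common component (the bound is attained).


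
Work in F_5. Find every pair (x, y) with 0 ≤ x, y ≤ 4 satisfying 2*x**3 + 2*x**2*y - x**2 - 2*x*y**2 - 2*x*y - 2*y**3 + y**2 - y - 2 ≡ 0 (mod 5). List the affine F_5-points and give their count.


Affine F_5-points: {(0, 3), (1, 1), (2, 0), (4, 0)}; count = 4.

For each of the 25 pairs (x, y) ∈ F_5², evaluate f(x, y) mod 5. Record the zeros.
  x = 0: [0↦3, 1↦1, 2↦4, 3↦0, 4↦2]  zeros at y ∈ {3}
  x = 1: [0↦4, 1↦0, 2↦2, 3↦3, 4↦1]  zeros at y ∈ {1}
  x = 2: [0↦0, 1↦3, 2↦3, 3↦3, 4↦1]  zeros at y ∈ {0}
  x = 3: [0↦3, 1↦2, 2↦4, 3↦2, 4↦4]  zeros at y ∈ ∅
  x = 4: [0↦0, 1↦4, 2↦2, 3↦2, 4↦2]  zeros at y ∈ {0}
Collecting zeros: affine points = {(0, 3), (1, 1), (2, 0), (4, 0)}.
Total count |C(F_5)_aff| = 4.


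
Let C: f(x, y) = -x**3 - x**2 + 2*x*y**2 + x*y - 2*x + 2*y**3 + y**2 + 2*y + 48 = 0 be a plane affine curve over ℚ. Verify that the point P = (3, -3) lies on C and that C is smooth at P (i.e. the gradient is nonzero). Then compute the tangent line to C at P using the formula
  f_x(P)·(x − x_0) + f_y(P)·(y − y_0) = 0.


Tangent line at P: -20*x + 17*y + 111 = 0.

Step 1: f(3, -3) = 0, so P lies on C.
Step 2: partial derivatives
  f_x(x, y) = -3*x**2 - 2*x + 2*y**2 + y - 2, f_y(x, y) = 4*x*y + x + 6*y**2 + 2*y + 2.
  f_x(P) = -20, f_y(P) = 17 (gradient nonzero, so P is smooth).
Step 3: tangent line at P: -20·(x − 3) + 17·(y − -3) = 0.
Expanding: -20*x + 17*y + 111 = 0.


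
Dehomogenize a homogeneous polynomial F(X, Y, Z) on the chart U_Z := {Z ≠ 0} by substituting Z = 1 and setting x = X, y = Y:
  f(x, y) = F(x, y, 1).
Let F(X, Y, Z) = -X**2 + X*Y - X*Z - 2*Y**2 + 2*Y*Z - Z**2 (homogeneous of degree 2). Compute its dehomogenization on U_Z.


f(x, y) = -x**2 + x*y - x - 2*y**2 + 2*y - 1

On U_Z we set Z = 1. Each monomial c·X^i·Y^j·Z^k in F becomes c·x^i·y^j·1^k = c·x^i·y^j.
Substituting Z = 1: F(X, Y, 1) = -x**2 + x*y - x - 2*y**2 + 2*y - 1.
Note: deg(f) ≤ deg(F) = 2; strict inequality happens when F is divisible by Z (lost terms).


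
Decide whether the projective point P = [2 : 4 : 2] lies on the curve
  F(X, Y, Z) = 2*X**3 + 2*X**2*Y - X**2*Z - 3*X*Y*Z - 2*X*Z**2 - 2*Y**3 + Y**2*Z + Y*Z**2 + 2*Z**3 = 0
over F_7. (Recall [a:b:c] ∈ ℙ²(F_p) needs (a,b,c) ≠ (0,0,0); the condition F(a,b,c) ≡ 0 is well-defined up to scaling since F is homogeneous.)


F(2,4,2) ≡ 3 (mod 7); P is NOT on the curve.

Evaluate F(2, 4, 2) term-by-term (mod 7).
  2*X**3 ↦ 2·8·1·1 = 16
  2*X**2*Y ↦ 2·4·4·1 = 32
  -X**2*Z ↦ -1·4·1·2 = -8
  -3*X*Y*Z ↦ -3·2·4·2 = -48
  -2*X*Z**2 ↦ -2·2·1·4 = -16
  -2*Y**3 ↦ -2·1·64·1 = -128
  Y**2*Z ↦ 1·1·16·2 = 32
  Y*Z**2 ↦ 1·1·4·4 = 16
  2*Z**3 ↦ 2·1·1·8 = 16
Sum: F(2, 4, 2) = (16) + (32) + (-8) + (-48) + (-16) + (-128) + (32) + (16) + (16) = -88.
Reducing mod 7: -88 ≡ 3 (mod 7).
Since F(a, b, c) ≡ 3 ≠ 0 (mod 7), P does NOT lie on the curve.


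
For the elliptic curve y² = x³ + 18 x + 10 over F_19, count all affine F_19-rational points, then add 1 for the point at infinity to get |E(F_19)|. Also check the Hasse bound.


Affine points = {(2, 4), (2, 15), (5, 4), (5, 15), (6, 7), (6, 12), (7, 2), (7, 17), (8, 1), (8, 18), (11, 0), (12, 4), (12, 15), (13, 3), (13, 16), (14, 2), (14, 17), (15, 8), (15, 11), (16, 9), (16, 10), (17, 2), (17, 17)}; affine count = 23; |E(F_19)| = 24.

Discriminant check: Δ ∝ 4a³ + 27b² = 4·18³ + 27·10² = 4·5832 + 27·100 ≡ 17 (mod 19). Nonzero ⇒ E is nonsingular.
For each x ∈ F_19, compute rhs = x³ + 18·x + 10 mod 19, then count y ∈ F_19 with y² ≡ rhs.
  x = 0: rhs = 10, matching y values: none (0 points).
  x = 1: rhs = 10, matching y values: none (0 points).
  x = 2: rhs = 16, matching y values: 4, 15 (2 points).
  x = 3: rhs = 15, matching y values: none (0 points).
  x = 4: rhs = 13, matching y values: none (0 points).
  x = 5: rhs = 16, matching y values: 4, 15 (2 points).
  x = 6: rhs = 11, matching y values: 7, 12 (2 points).
  x = 7: rhs = 4, matching y values: 2, 17 (2 points).
  x = 8: rhs = 1, matching y values: 1, 18 (2 points).
  x = 9: rhs = 8, matching y values: none (0 points).
  x = 10: rhs = 12, matching y values: none (0 points).
  x = 11: rhs = 0, matching y values: 0 (1 points).
  x = 12: rhs = 16, matching y values: 4, 15 (2 points).
  x = 13: rhs = 9, matching y values: 3, 16 (2 points).
  x = 14: rhs = 4, matching y values: 2, 17 (2 points).
  x = 15: rhs = 7, matching y values: 8, 11 (2 points).
  x = 16: rhs = 5, matching y values: 9, 10 (2 points).
  x = 17: rhs = 4, matching y values: 2, 17 (2 points).
  x = 18: rhs = 10, matching y values: none (0 points).
Total affine count: 23.
Full point count |E(F_19)| = 23 + 1 = 24.
Hasse bound: |24 − (19+1)| = |4| = 4 ≤ 2√19 ≈ 8.7178 ✓.


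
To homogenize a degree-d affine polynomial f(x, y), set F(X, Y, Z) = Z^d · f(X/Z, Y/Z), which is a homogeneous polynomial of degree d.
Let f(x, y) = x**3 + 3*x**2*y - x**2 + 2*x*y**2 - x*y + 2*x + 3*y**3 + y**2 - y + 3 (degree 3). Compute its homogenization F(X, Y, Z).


F(X, Y, Z) = X**3 + 3*X**2*Y - X**2*Z + 2*X*Y**2 - X*Y*Z + 2*X*Z**2 + 3*Y**3 + Y**2*Z - Y*Z**2 + 3*Z**3

deg(f) = 3.
Substitute x = X/Z, y = Y/Z into f, then multiply by Z^3.
  monomial 1·x^3·y^0 ↦ 1·X^3·Y^0·Z^0.
  monomial 3·x^2·y^1 ↦ 3·X^2·Y^1·Z^0.
  monomial -1·x^2·y^0 ↦ -1·X^2·Y^0·Z^1.
  monomial 2·x^1·y^2 ↦ 2·X^1·Y^2·Z^0.
  monomial -1·x^1·y^1 ↦ -1·X^1·Y^1·Z^1.
  monomial 2·x^1·y^0 ↦ 2·X^1·Y^0·Z^2.
  monomial 3·x^0·y^3 ↦ 3·X^0·Y^3·Z^0.
  monomial 1·x^0·y^2 ↦ 1·X^0·Y^2·Z^1.
  monomial -1·x^0·y^1 ↦ -1·X^0·Y^1·Z^2.
  monomial 3·x^0·y^0 ↦ 3·X^0·Y^0·Z^3.
Collecting: F(X, Y, Z) = X**3 + 3*X**2*Y - X**2*Z + 2*X*Y**2 - X*Y*Z + 2*X*Z**2 + 3*Y**3 + Y**2*Z - Y*Z**2 + 3*Z**3.


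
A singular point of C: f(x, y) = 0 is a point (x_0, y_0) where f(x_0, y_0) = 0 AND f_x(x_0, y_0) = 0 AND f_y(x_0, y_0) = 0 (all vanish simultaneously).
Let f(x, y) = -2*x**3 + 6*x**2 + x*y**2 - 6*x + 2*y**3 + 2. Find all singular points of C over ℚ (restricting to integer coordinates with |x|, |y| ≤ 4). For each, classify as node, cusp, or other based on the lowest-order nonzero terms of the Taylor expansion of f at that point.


Singular points: {(1, 0)}; classification: cusp.

Compute partial derivatives:
  f_x = -6*x**2 + 12*x + y**2 - 6.
  f_y = 2*x*y + 6*y**2.
Scan x_0 ∈ {−4, ..., 4}. For each x_0, f_y(x_0, y) is a polynomial in y; find its integer roots y ∈ {−4, ..., 4}, then test f_x and f at those candidates.
  x = -4: f_y(-4, y) = 6*y**2 - 8*y; vanishes at y ∈ {0}. (-4, 0): f_x = -150 ≠ 0.
  x = -3: f_y(-3, y) = 6*y**2 - 6*y; vanishes at y ∈ {0, 1}. (-3, 0): f_x = -96 ≠ 0; (-3, 1): f_x = -95 ≠ 0.
  x = -2: f_y(-2, y) = 6*y**2 - 4*y; vanishes at y ∈ {0}. (-2, 0): f_x = -54 ≠ 0.
  x = -1: f_y(-1, y) = 6*y**2 - 2*y; vanishes at y ∈ {0}. (-1, 0): f_x = -24 ≠ 0.
  x = 0: f_y(0, y) = 6*y**2; vanishes at y ∈ {0}. (0, 0): f_x = -6 ≠ 0.
  x = 1: f_y(1, y) = 6*y**2 + 2*y; vanishes at y ∈ {0}. (1, 0): f_x = 0, f = 0 — SINGULAR.
  x = 2: f_y(2, y) = 6*y**2 + 4*y; vanishes at y ∈ {0}. (2, 0): f_x = -6 ≠ 0.
  x = 3: f_y(3, y) = 6*y**2 + 6*y; vanishes at y ∈ {-1, 0}. (3, -1): f_x = -23 ≠ 0; (3, 0): f_x = -24 ≠ 0.
  x = 4: f_y(4, y) = 6*y**2 + 8*y; vanishes at y ∈ {0}. (4, 0): f_x = -54 ≠ 0.
Only singular point on the grid: (1, 0).
Classify: substitute x = 1 + u, y = 0 + v and expand: f = -2*u**3 + u*v**2 + 2*v**3 + v**2.
No constant or linear terms (consistent with a singular point). Quadratic part: v**2. Cubic part: -2*u**3 + u*v**2 + 2*v**3.
The quadratic part v**2 is a perfect square, so there is a single (double) tangent line v = 0, i.e. y = 0. Restricting the cubic part to that line (v = 0) leaves -2*u**3 ≠ 0, so f is not divisible by v and the branch is v² ≈ 2*u**3 to lowest order — this is a cusp.
Classification: cusp.


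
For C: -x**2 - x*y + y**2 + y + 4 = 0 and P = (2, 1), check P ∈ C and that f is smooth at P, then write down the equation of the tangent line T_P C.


Tangent line at P: -5*x + y + 9 = 0.

Step 1: f(2, 1) = 0, so P lies on C.
Step 2: partial derivatives
  f_x(x, y) = -2*x - y, f_y(x, y) = -x + 2*y + 1.
  f_x(P) = -5, f_y(P) = 1 (gradient nonzero, so P is smooth).
Step 3: tangent line at P: -5·(x − 2) + 1·(y − 1) = 0.
Expanding: -5*x + y + 9 = 0.


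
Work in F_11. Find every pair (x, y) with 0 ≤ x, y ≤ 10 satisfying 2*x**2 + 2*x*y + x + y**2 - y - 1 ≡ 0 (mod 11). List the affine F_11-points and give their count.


Affine F_11-points: {(0, 4), (0, 8), (1, 4), (1, 6), (3, 3), (6, 0), (8, 8), (8, 10), (9, 6), (9, 10), (10, 0), (10, 3)}; count = 12.

For each of the 121 pairs (x, y) ∈ F_11², evaluate f(x, y) mod 11. Record the zeros.
  x = 0: [0↦10, 1↦10, 2↦1, 3↦5, 4↦0, 5↦8, 6↦7, 7↦8, 8↦0, 9↦5, 10↦1]  zeros at y ∈ {4, 8}
  x = 1: [0↦2, 1↦4, 2↦8, 3↦3, 4↦0, 5↦10, 6↦0, 7↦3, 8↦8, 9↦4, 10↦2]  zeros at y ∈ {4, 6}
  x = 2: [0↦9, 1↦2, 2↦8, 3↦5, 4↦4, 5↦5, 6↦8, 7↦2, 8↦9, 9↦7, 10↦7]  zeros at y ∈ ∅
  x = 3: [0↦9, 1↦4, 2↦1, 3↦0, 4↦1, 5↦4, 6↦9, 7↦5, 8↦3, 9↦3, 10↦5]  zeros at y ∈ {3}
  x = 4: [0↦2, 1↦10, 2↦9, 3↦10, 4↦2, 5↦7, 6↦3, 7↦1, 8↦1, 9↦3, 10↦7]  zeros at y ∈ ∅
  x = 5: [0↦10, 1↦9, 2↦10, 3↦2, 4↦7, 5↦3, 6↦1, 7↦1, 8↦3, 9↦7, 10↦2]  zeros at y ∈ ∅
  x = 6: [0↦0, 1↦1, 2↦4, 3↦9, 4↦5, 5↦3, 6↦3, 7↦5, 8↦9, 9↦4, 10↦1]  zeros at y ∈ {0}
  x = 7: [0↦5, 1↦8, 2↦2, 3↦9, 4↦7, 5↦7, 6↦9, 7↦2, 8↦8, 9↦5, 10↦4]  zeros at y ∈ ∅
  x = 8: [0↦3, 1↦8, 2↦4, 3↦2, 4↦2, 5↦4, 6↦8, 7↦3, 8↦0, 9↦10, 10↦0]  zeros at y ∈ {8, 10}
  x = 9: [0↦5, 1↦1, 2↦10, 3↦10, 4↦1, 5↦5, 6↦0, 7↦8, 8↦7, 9↦8, 10↦0]  zeros at y ∈ {6, 10}
  x = 10: [0↦0, 1↦9, 2↦9, 3↦0, 4↦4, 5↦10, 6↦7, 7↦6, 8↦7, 9↦10, 10↦4]  zeros at y ∈ {0, 3}
Collecting zeros: affine points = {(0, 4), (0, 8), (1, 4), (1, 6), (3, 3), (6, 0), (8, 8), (8, 10), (9, 6), (9, 10), (10, 0), (10, 3)}.
Total count |C(F_11)_aff| = 12.


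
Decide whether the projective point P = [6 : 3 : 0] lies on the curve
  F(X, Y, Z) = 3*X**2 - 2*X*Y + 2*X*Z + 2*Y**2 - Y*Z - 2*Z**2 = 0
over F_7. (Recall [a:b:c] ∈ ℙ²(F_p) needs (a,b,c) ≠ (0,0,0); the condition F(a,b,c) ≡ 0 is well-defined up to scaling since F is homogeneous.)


F(6,3,0) ≡ 6 (mod 7); P is NOT on the curve.

Evaluate F(6, 3, 0) term-by-term (mod 7).
  3*X**2 ↦ 3·36·1·1 = 108
  -2*X*Y ↦ -2·6·3·1 = -36
  2*X*Z ↦ 2·6·1·0 = 0
  2*Y**2 ↦ 2·1·9·1 = 18
  -Y*Z ↦ -1·1·3·0 = 0
  -2*Z**2 ↦ -2·1·1·0 = 0
Sum: F(6, 3, 0) = (108) + (-36) + (0) + (18) + (0) + (0) = 90.
Reducing mod 7: 90 ≡ 6 (mod 7).
Since F(a, b, c) ≡ 6 ≠ 0 (mod 7), P does NOT lie on the curve.


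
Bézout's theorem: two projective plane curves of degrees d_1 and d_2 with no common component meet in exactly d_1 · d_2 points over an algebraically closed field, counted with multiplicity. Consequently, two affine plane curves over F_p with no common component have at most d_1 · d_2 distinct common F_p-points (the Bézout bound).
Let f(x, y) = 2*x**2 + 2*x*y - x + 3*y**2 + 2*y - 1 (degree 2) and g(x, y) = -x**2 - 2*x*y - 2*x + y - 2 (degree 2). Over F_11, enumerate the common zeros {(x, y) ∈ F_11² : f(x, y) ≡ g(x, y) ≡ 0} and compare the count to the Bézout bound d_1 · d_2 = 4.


Common zeros: {(1, 6), (2, 4)}; count = 2; Bézout bound = 4.

deg(f) = 2, deg(g) = 2, so Bézout bound = 4.
Scan x ∈ F_11. For each x, list the y ∈ F_11 with f(x, y) ≡ 0 and those with g(x, y) ≡ 0 (mod 11); the common zeros in that column are the intersection.
  x = 0: f ≡ 0 at y ∈ {4, 10}; g ≡ 0 at y ∈ {2}; common: ∅.
  x = 1: f ≡ 0 at y ∈ {0, 6}; g ≡ 0 at y ∈ {6}; common: {6}.
  x = 2: f ≡ 0 at y ∈ {4, 5}; g ≡ 0 at y ∈ {4}; common: {4}.
  x = 3: f ≡ 0 at y ∈ ∅; g ≡ 0 at y ∈ {1}; common: ∅.
  x = 4: f ≡ 0 at y ∈ ∅; g ≡ 0 at y ∈ {1}; common: ∅.
  x = 5: f ≡ 0 at y ∈ {0, 7}; g ≡ 0 at y ∈ {2}; common: ∅.
  x = 6: f ≡ 0 at y ∈ ∅; g ≡ 0 at y ∈ ∅; common: ∅.
  x = 7: f ≡ 0 at y ∈ {3, 10}; g ≡ 0 at y ∈ {6}; common: ∅.
  x = 8: f ≡ 0 at y ∈ ∅; g ≡ 0 at y ∈ {7}; common: ∅.
  x = 9: f ≡ 0 at y ∈ ∅; g ≡ 0 at y ∈ {7}; common: ∅.
  x = 10: f ≡ 0 at y ∈ {5, 6}; g ≡ 0 at y ∈ {4}; common: ∅.
Collecting: common zeros = {(1, 6), (2, 4)}, so the count is 2.
Comparison with the Bézout bound: 2 ≤ 4 = deg(f)·deg(g), as expected for curves with no common component (the affine F_11-count falls short of the bound because intersections may lie at infinity, over extension fields, or carry multiplicity).


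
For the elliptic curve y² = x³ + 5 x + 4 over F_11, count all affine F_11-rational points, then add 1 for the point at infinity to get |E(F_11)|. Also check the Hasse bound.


Affine points = {(0, 2), (0, 9), (2, 0), (4, 0), (5, 0), (10, 3), (10, 8)}; affine count = 7; |E(F_11)| = 8.

Discriminant check: Δ ∝ 4a³ + 27b² = 4·5³ + 27·4² = 4·125 + 27·16 ≡ 8 (mod 11). Nonzero ⇒ E is nonsingular.
For each x ∈ F_11, compute rhs = x³ + 5·x + 4 mod 11, then count y ∈ F_11 with y² ≡ rhs.
  x = 0: rhs = 4, matching y values: 2, 9 (2 points).
  x = 1: rhs = 10, matching y values: none (0 points).
  x = 2: rhs = 0, matching y values: 0 (1 points).
  x = 3: rhs = 2, matching y values: none (0 points).
  x = 4: rhs = 0, matching y values: 0 (1 points).
  x = 5: rhs = 0, matching y values: 0 (1 points).
  x = 6: rhs = 8, matching y values: none (0 points).
  x = 7: rhs = 8, matching y values: none (0 points).
  x = 8: rhs = 6, matching y values: none (0 points).
  x = 9: rhs = 8, matching y values: none (0 points).
  x = 10: rhs = 9, matching y values: 3, 8 (2 points).
Total affine count: 7.
Full point count |E(F_11)| = 7 + 1 = 8.
Hasse bound: |8 − (11+1)| = |-4| = 4 ≤ 2√11 ≈ 6.6332 ✓.


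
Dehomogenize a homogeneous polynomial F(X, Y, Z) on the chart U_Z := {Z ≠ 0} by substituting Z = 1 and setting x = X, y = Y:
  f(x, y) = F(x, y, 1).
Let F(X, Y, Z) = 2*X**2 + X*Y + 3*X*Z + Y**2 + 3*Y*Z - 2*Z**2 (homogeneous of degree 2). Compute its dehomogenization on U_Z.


f(x, y) = 2*x**2 + x*y + 3*x + y**2 + 3*y - 2

On U_Z we set Z = 1. Each monomial c·X^i·Y^j·Z^k in F becomes c·x^i·y^j·1^k = c·x^i·y^j.
Substituting Z = 1: F(X, Y, 1) = 2*x**2 + x*y + 3*x + y**2 + 3*y - 2.
Note: deg(f) ≤ deg(F) = 2; strict inequality happens when F is divisible by Z (lost terms).


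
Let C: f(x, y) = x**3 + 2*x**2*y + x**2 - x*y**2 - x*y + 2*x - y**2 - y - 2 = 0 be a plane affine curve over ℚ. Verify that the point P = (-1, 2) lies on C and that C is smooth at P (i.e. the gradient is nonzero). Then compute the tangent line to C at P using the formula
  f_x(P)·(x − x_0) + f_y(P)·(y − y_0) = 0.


Tangent line at P: -11*x + 2*y - 15 = 0.

Step 1: f(-1, 2) = 0, so P lies on C.
Step 2: partial derivatives
  f_x(x, y) = 3*x**2 + 4*x*y + 2*x - y**2 - y + 2, f_y(x, y) = 2*x**2 - 2*x*y - x - 2*y - 1.
  f_x(P) = -11, f_y(P) = 2 (gradient nonzero, so P is smooth).
Step 3: tangent line at P: -11·(x − -1) + 2·(y − 2) = 0.
Expanding: -11*x + 2*y - 15 = 0.


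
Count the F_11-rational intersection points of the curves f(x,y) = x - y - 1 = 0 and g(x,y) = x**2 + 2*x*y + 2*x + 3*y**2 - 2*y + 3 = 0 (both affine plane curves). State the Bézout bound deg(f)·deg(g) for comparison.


Common zeros: {(6, 5), (10, 9)}; count = 2; Bézout bound = 2.

deg(f) = 1, deg(g) = 2, so Bézout bound = 2.
Scan x ∈ F_11. For each x, list the y ∈ F_11 with f(x, y) ≡ 0 and those with g(x, y) ≡ 0 (mod 11); the common zeros in that column are the intersection.
  x = 0: f ≡ 0 at y ∈ {10}; g ≡ 0 at y ∈ {2, 6}; common: ∅.
  x = 1: f ≡ 0 at y ∈ {0}; g ≡ 0 at y ∈ {3, 8}; common: ∅.
  x = 2: f ≡ 0 at y ∈ {1}; g ≡ 0 at y ∈ {0, 3}; common: ∅.
  x = 3: f ≡ 0 at y ∈ {2}; g ≡ 0 at y ∈ {8, 9}; common: ∅.
  x = 4: f ≡ 0 at y ∈ {3}; g ≡ 0 at y ∈ {4, 5}; common: ∅.
  x = 5: f ≡ 0 at y ∈ {4}; g ≡ 0 at y ∈ {2, 10}; common: ∅.
  x = 6: f ≡ 0 at y ∈ {5}; g ≡ 0 at y ∈ {5, 10}; common: {5}.
  x = 7: f ≡ 0 at y ∈ {6}; g ≡ 0 at y ∈ {0, 7}; common: ∅.
  x = 8: f ≡ 0 at y ∈ {7}; g ≡ 0 at y ∈ {4, 6}; common: ∅.
  x = 9: f ≡ 0 at y ∈ {8}; g ≡ 0 at y ∈ {1}; common: ∅.
  x = 10: f ≡ 0 at y ∈ {9}; g ≡ 0 at y ∈ {7, 9}; common: {9}.
Collecting: common zeros = {(6, 5), (10, 9)}, so the count is 2.
Comparison with the Bézout bound: 2 ≤ 2 = deg(f)·deg(g), as expected for curves with no common component (the bound is attained).


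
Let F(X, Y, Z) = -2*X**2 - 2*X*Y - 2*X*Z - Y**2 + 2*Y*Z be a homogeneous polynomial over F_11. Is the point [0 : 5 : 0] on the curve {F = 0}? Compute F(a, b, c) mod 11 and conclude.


F(0,5,0) ≡ 8 (mod 11); P is NOT on the curve.

Evaluate F(0, 5, 0) term-by-term (mod 11).
  -2*X**2 ↦ -2·0·1·1 = 0
  -2*X*Y ↦ -2·0·5·1 = 0
  -2*X*Z ↦ -2·0·1·0 = 0
  -Y**2 ↦ -1·1·25·1 = -25
  2*Y*Z ↦ 2·1·5·0 = 0
Sum: F(0, 5, 0) = (0) + (0) + (0) + (-25) + (0) = -25.
Reducing mod 11: -25 ≡ 8 (mod 11).
Since F(a, b, c) ≡ 8 ≠ 0 (mod 11), P does NOT lie on the curve.


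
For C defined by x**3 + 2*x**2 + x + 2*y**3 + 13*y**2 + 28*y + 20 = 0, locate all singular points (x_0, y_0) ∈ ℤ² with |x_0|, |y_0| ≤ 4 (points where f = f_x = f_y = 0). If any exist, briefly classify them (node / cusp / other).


Singular points: {(-1, -2)}; classification: node.

Compute partial derivatives:
  f_x = 3*x**2 + 4*x + 1.
  f_y = 6*y**2 + 26*y + 28.
Scan x_0 ∈ {−4, ..., 4}. For each x_0, f_y(x_0, y) is a polynomial in y; find its integer roots y ∈ {−4, ..., 4}, then test f_x and f at those candidates.
  x = -4: f_y(-4, y) = 6*y**2 + 26*y + 28; vanishes at y ∈ {-2}. (-4, -2): f_x = 33 ≠ 0.
  x = -3: f_y(-3, y) = 6*y**2 + 26*y + 28; vanishes at y ∈ {-2}. (-3, -2): f_x = 16 ≠ 0.
  x = -2: f_y(-2, y) = 6*y**2 + 26*y + 28; vanishes at y ∈ {-2}. (-2, -2): f_x = 5 ≠ 0.
  x = -1: f_y(-1, y) = 6*y**2 + 26*y + 28; vanishes at y ∈ {-2}. (-1, -2): f_x = 0, f = 0 — SINGULAR.
  x = 0: f_y(0, y) = 6*y**2 + 26*y + 28; vanishes at y ∈ {-2}. (0, -2): f_x = 1 ≠ 0.
  x = 1: f_y(1, y) = 6*y**2 + 26*y + 28; vanishes at y ∈ {-2}. (1, -2): f_x = 8 ≠ 0.
  x = 2: f_y(2, y) = 6*y**2 + 26*y + 28; vanishes at y ∈ {-2}. (2, -2): f_x = 21 ≠ 0.
  x = 3: f_y(3, y) = 6*y**2 + 26*y + 28; vanishes at y ∈ {-2}. (3, -2): f_x = 40 ≠ 0.
  x = 4: f_y(4, y) = 6*y**2 + 26*y + 28; vanishes at y ∈ {-2}. (4, -2): f_x = 65 ≠ 0.
Only singular point on the grid: (-1, -2).
Classify: substitute x = -1 + u, y = -2 + v and expand: f = u**3 - u**2 + 2*v**3 + v**2.
No constant or linear terms (consistent with a singular point). Quadratic part: -u**2 + v**2. Cubic part: u**3 + 2*v**3.
The quadratic part v**2 - u**2 = (v − u)(v + u) splits into two distinct linear factors, so there are two distinct tangent lines y − -2 = ±(x − -1) — this is a node (ordinary double point).
Classification: node.


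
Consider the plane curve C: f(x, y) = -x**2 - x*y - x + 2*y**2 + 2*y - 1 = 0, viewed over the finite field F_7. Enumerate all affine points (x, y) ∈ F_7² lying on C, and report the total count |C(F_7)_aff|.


Affine F_7-points: {(1, 1), (1, 2), (2, 0), (3, 2), (4, 0), (4, 1)}; count = 6.

For each of the 49 pairs (x, y) ∈ F_7², evaluate f(x, y) mod 7. Record the zeros.
  x = 0: [0↦6, 1↦3, 2↦4, 3↦2, 4↦4, 5↦3, 6↦6]  zeros at y ∈ ∅
  x = 1: [0↦4, 1↦0, 2↦0, 3↦4, 4↦5, 5↦3, 6↦5]  zeros at y ∈ {1, 2}
  x = 2: [0↦0, 1↦2, 2↦1, 3↦4, 4↦4, 5↦1, 6↦2]  zeros at y ∈ {0}
  x = 3: [0↦1, 1↦2, 2↦0, 3↦2, 4↦1, 5↦4, 6↦4]  zeros at y ∈ {2}
  x = 4: [0↦0, 1↦0, 2↦4, 3↦5, 4↦3, 5↦5, 6↦4]  zeros at y ∈ {0, 1}
  x = 5: [0↦4, 1↦3, 2↦6, 3↦6, 4↦3, 5↦4, 6↦2]  zeros at y ∈ ∅
  x = 6: [0↦6, 1↦4, 2↦6, 3↦5, 4↦1, 5↦1, 6↦5]  zeros at y ∈ ∅
Collecting zeros: affine points = {(1, 1), (1, 2), (2, 0), (3, 2), (4, 0), (4, 1)}.
Total count |C(F_7)_aff| = 6.


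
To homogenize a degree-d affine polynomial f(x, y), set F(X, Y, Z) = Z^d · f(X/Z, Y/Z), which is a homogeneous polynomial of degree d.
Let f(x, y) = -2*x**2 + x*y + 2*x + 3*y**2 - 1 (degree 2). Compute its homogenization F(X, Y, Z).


F(X, Y, Z) = -2*X**2 + X*Y + 2*X*Z + 3*Y**2 - Z**2

deg(f) = 2.
Substitute x = X/Z, y = Y/Z into f, then multiply by Z^2.
  monomial -2·x^2·y^0 ↦ -2·X^2·Y^0·Z^0.
  monomial 1·x^1·y^1 ↦ 1·X^1·Y^1·Z^0.
  monomial 2·x^1·y^0 ↦ 2·X^1·Y^0·Z^1.
  monomial 3·x^0·y^2 ↦ 3·X^0·Y^2·Z^0.
  monomial -1·x^0·y^0 ↦ -1·X^0·Y^0·Z^2.
Collecting: F(X, Y, Z) = -2*X**2 + X*Y + 2*X*Z + 3*Y**2 - Z**2.


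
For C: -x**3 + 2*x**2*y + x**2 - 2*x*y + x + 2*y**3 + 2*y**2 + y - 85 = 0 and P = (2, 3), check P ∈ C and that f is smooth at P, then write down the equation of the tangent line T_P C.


Tangent line at P: 11*x + 71*y - 235 = 0.

Step 1: f(2, 3) = 0, so P lies on C.
Step 2: partial derivatives
  f_x(x, y) = -3*x**2 + 4*x*y + 2*x - 2*y + 1, f_y(x, y) = 2*x**2 - 2*x + 6*y**2 + 4*y + 1.
  f_x(P) = 11, f_y(P) = 71 (gradient nonzero, so P is smooth).
Step 3: tangent line at P: 11·(x − 2) + 71·(y − 3) = 0.
Expanding: 11*x + 71*y - 235 = 0.


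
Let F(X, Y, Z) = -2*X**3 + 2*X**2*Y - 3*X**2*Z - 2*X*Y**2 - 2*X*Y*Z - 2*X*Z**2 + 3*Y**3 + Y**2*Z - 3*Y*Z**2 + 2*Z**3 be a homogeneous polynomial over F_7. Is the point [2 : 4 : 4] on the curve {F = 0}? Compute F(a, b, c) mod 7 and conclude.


F(2,4,4) ≡ 3 (mod 7); P is NOT on the curve.

Evaluate F(2, 4, 4) term-by-term (mod 7).
  -2*X**3 ↦ -2·8·1·1 = -16
  2*X**2*Y ↦ 2·4·4·1 = 32
  -3*X**2*Z ↦ -3·4·1·4 = -48
  -2*X*Y**2 ↦ -2·2·16·1 = -64
  -2*X*Y*Z ↦ -2·2·4·4 = -64
  -2*X*Z**2 ↦ -2·2·1·16 = -64
  3*Y**3 ↦ 3·1·64·1 = 192
  Y**2*Z ↦ 1·1·16·4 = 64
  -3*Y*Z**2 ↦ -3·1·4·16 = -192
  2*Z**3 ↦ 2·1·1·64 = 128
Sum: F(2, 4, 4) = (-16) + (32) + (-48) + (-64) + (-64) + (-64) + (192) + (64) + (-192) + (128) = -32.
Reducing mod 7: -32 ≡ 3 (mod 7).
Since F(a, b, c) ≡ 3 ≠ 0 (mod 7), P does NOT lie on the curve.


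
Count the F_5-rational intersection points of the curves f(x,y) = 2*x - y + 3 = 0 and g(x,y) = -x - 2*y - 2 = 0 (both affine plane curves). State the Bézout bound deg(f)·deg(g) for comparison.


Common zeros: ∅; count = 0; Bézout bound = 1.

deg(f) = 1, deg(g) = 1, so Bézout bound = 1.
Scan x ∈ F_5. For each x, list the y ∈ F_5 with f(x, y) ≡ 0 and those with g(x, y) ≡ 0 (mod 5); the common zeros in that column are the intersection.
  x = 0: f ≡ 0 at y ∈ {3}; g ≡ 0 at y ∈ {4}; common: ∅.
  x = 1: f ≡ 0 at y ∈ {0}; g ≡ 0 at y ∈ {1}; common: ∅.
  x = 2: f ≡ 0 at y ∈ {2}; g ≡ 0 at y ∈ {3}; common: ∅.
  x = 3: f ≡ 0 at y ∈ {4}; g ≡ 0 at y ∈ {0}; common: ∅.
  x = 4: f ≡ 0 at y ∈ {1}; g ≡ 0 at y ∈ {2}; common: ∅.
Collecting: common zeros = ∅, so the count is 0.
Comparison with the Bézout bound: 0 ≤ 1 = deg(f)·deg(g), as expected for curves with no common component (the affine F_5-count falls short of the bound because intersections may lie at infinity, over extension fields, or carry multiplicity).


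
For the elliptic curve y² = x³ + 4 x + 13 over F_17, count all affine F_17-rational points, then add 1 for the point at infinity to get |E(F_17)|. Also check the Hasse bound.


Affine points = {(0, 8), (0, 9), (1, 1), (1, 16), (3, 1), (3, 16), (4, 5), (4, 12), (6, 7), (6, 10), (8, 8), (8, 9), (9, 8), (9, 9), (10, 4), (10, 13), (12, 2), (12, 15), (13, 1), (13, 16), (14, 5), (14, 12), (16, 5), (16, 12)}; affine count = 24; |E(F_17)| = 25.

Discriminant check: Δ ∝ 4a³ + 27b² = 4·4³ + 27·13² = 4·64 + 27·169 ≡ 8 (mod 17). Nonzero ⇒ E is nonsingular.
For each x ∈ F_17, compute rhs = x³ + 4·x + 13 mod 17, then count y ∈ F_17 with y² ≡ rhs.
  x = 0: rhs = 13, matching y values: 8, 9 (2 points).
  x = 1: rhs = 1, matching y values: 1, 16 (2 points).
  x = 2: rhs = 12, matching y values: none (0 points).
  x = 3: rhs = 1, matching y values: 1, 16 (2 points).
  x = 4: rhs = 8, matching y values: 5, 12 (2 points).
  x = 5: rhs = 5, matching y values: none (0 points).
  x = 6: rhs = 15, matching y values: 7, 10 (2 points).
  x = 7: rhs = 10, matching y values: none (0 points).
  x = 8: rhs = 13, matching y values: 8, 9 (2 points).
  x = 9: rhs = 13, matching y values: 8, 9 (2 points).
  x = 10: rhs = 16, matching y values: 4, 13 (2 points).
  x = 11: rhs = 11, matching y values: none (0 points).
  x = 12: rhs = 4, matching y values: 2, 15 (2 points).
  x = 13: rhs = 1, matching y values: 1, 16 (2 points).
  x = 14: rhs = 8, matching y values: 5, 12 (2 points).
  x = 15: rhs = 14, matching y values: none (0 points).
  x = 16: rhs = 8, matching y values: 5, 12 (2 points).
Total affine count: 24.
Full point count |E(F_17)| = 24 + 1 = 25.
Hasse bound: |25 − (17+1)| = |7| = 7 ≤ 2√17 ≈ 8.2462 ✓.


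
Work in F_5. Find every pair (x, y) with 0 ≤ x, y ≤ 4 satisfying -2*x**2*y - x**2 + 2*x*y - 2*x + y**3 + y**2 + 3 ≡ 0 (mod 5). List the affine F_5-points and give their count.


Affine F_5-points: {(0, 1), (0, 2), (1, 0), (1, 4), (2, 0), (3, 4)}; count = 6.

For each of the 25 pairs (x, y) ∈ F_5², evaluate f(x, y) mod 5. Record the zeros.
  x = 0: [0↦3, 1↦0, 2↦0, 3↦4, 4↦3]  zeros at y ∈ {1, 2}
  x = 1: [0↦0, 1↦2, 2↦2, 3↦1, 4↦0]  zeros at y ∈ {0, 4}
  x = 2: [0↦0, 1↦3, 2↦4, 3↦4, 4↦4]  zeros at y ∈ {0}
  x = 3: [0↦3, 1↦3, 2↦1, 3↦3, 4↦0]  zeros at y ∈ {4}
  x = 4: [0↦4, 1↦2, 2↦3, 3↦3, 4↦3]  zeros at y ∈ ∅
Collecting zeros: affine points = {(0, 1), (0, 2), (1, 0), (1, 4), (2, 0), (3, 4)}.
Total count |C(F_5)_aff| = 6.


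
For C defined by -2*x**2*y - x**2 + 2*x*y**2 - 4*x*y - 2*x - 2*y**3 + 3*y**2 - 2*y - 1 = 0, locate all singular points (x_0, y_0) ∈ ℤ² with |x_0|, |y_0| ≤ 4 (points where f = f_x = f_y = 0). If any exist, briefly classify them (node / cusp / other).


Singular points: {(-1, 0)}; classification: node.

Compute partial derivatives:
  f_x = -4*x*y - 2*x + 2*y**2 - 4*y - 2.
  f_y = -2*x**2 + 4*x*y - 4*x - 6*y**2 + 6*y - 2.
Scan x_0 ∈ {−4, ..., 4}. For each x_0, f_y(x_0, y) is a polynomial in y; find its integer roots y ∈ {−4, ..., 4}, then test f_x and f at those candidates.
  x = -4: f_y(-4, y) = -6*y**2 - 10*y - 18; no integer root y with |y| ≤ 4.
  x = -3: f_y(-3, y) = -6*y**2 - 6*y - 8; no integer root y with |y| ≤ 4.
  x = -2: f_y(-2, y) = -6*y**2 - 2*y - 2; no integer root y with |y| ≤ 4.
  x = -1: f_y(-1, y) = -6*y**2 + 2*y; vanishes at y ∈ {0}. (-1, 0): f_x = 0, f = 0 — SINGULAR.
  x = 0: f_y(0, y) = -6*y**2 + 6*y - 2; no integer root y with |y| ≤ 4.
  x = 1: f_y(1, y) = -6*y**2 + 10*y - 8; no integer root y with |y| ≤ 4.
  x = 2: f_y(2, y) = -6*y**2 + 14*y - 18; no integer root y with |y| ≤ 4.
  x = 3: f_y(3, y) = -6*y**2 + 18*y - 32; no integer root y with |y| ≤ 4.
  x = 4: f_y(4, y) = -6*y**2 + 22*y - 50; no integer root y with |y| ≤ 4.
Only singular point on the grid: (-1, 0).
Classify: substitute x = -1 + u, y = 0 + v and expand: f = -2*u**2*v - u**2 + 2*u*v**2 - 2*v**3 + v**2.
No constant or linear terms (consistent with a singular point). Quadratic part: -u**2 + v**2. Cubic part: -2*u**2*v + 2*u*v**2 - 2*v**3.
The quadratic part v**2 - u**2 = (v − u)(v + u) splits into two distinct linear factors, so there are two distinct tangent lines y − 0 = ±(x − -1) — this is a node (ordinary double point).
Classification: node.


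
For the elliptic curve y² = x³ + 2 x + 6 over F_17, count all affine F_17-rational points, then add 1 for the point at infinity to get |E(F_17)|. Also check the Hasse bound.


Affine points = {(1, 3), (1, 14), (2, 1), (2, 16), (6, 8), (6, 9), (11, 4), (11, 13), (13, 6), (13, 11)}; affine count = 10; |E(F_17)| = 11.

Discriminant check: Δ ∝ 4a³ + 27b² = 4·2³ + 27·6² = 4·8 + 27·36 ≡ 1 (mod 17). Nonzero ⇒ E is nonsingular.
For each x ∈ F_17, compute rhs = x³ + 2·x + 6 mod 17, then count y ∈ F_17 with y² ≡ rhs.
  x = 0: rhs = 6, matching y values: none (0 points).
  x = 1: rhs = 9, matching y values: 3, 14 (2 points).
  x = 2: rhs = 1, matching y values: 1, 16 (2 points).
  x = 3: rhs = 5, matching y values: none (0 points).
  x = 4: rhs = 10, matching y values: none (0 points).
  x = 5: rhs = 5, matching y values: none (0 points).
  x = 6: rhs = 13, matching y values: 8, 9 (2 points).
  x = 7: rhs = 6, matching y values: none (0 points).
  x = 8: rhs = 7, matching y values: none (0 points).
  x = 9: rhs = 5, matching y values: none (0 points).
  x = 10: rhs = 6, matching y values: none (0 points).
  x = 11: rhs = 16, matching y values: 4, 13 (2 points).
  x = 12: rhs = 7, matching y values: none (0 points).
  x = 13: rhs = 2, matching y values: 6, 11 (2 points).
  x = 14: rhs = 7, matching y values: none (0 points).
  x = 15: rhs = 11, matching y values: none (0 points).
  x = 16: rhs = 3, matching y values: none (0 points).
Total affine count: 10.
Full point count |E(F_17)| = 10 + 1 = 11.
Hasse bound: |11 − (17+1)| = |-7| = 7 ≤ 2√17 ≈ 8.2462 ✓.


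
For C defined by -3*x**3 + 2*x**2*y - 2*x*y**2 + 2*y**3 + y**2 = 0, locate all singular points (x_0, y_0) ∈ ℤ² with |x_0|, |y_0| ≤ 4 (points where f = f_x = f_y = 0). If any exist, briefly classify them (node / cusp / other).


Singular points: {(0, 0)}; classification: cusp.

Compute partial derivatives:
  f_x = -9*x**2 + 4*x*y - 2*y**2.
  f_y = 2*x**2 - 4*x*y + 6*y**2 + 2*y.
Scan x_0 ∈ {−4, ..., 4}. For each x_0, f_y(x_0, y) is a polynomial in y; find its integer roots y ∈ {−4, ..., 4}, then test f_x and f at those candidates.
  x = -4: f_y(-4, y) = 6*y**2 + 18*y + 32; no integer root y with |y| ≤ 4.
  x = -3: f_y(-3, y) = 6*y**2 + 14*y + 18; no integer root y with |y| ≤ 4.
  x = -2: f_y(-2, y) = 6*y**2 + 10*y + 8; no integer root y with |y| ≤ 4.
  x = -1: f_y(-1, y) = 6*y**2 + 6*y + 2; no integer root y with |y| ≤ 4.
  x = 0: f_y(0, y) = 6*y**2 + 2*y; vanishes at y ∈ {0}. (0, 0): f_x = 0, f = 0 — SINGULAR.
  x = 1: f_y(1, y) = 6*y**2 - 2*y + 2; no integer root y with |y| ≤ 4.
  x = 2: f_y(2, y) = 6*y**2 - 6*y + 8; no integer root y with |y| ≤ 4.
  x = 3: f_y(3, y) = 6*y**2 - 10*y + 18; no integer root y with |y| ≤ 4.
  x = 4: f_y(4, y) = 6*y**2 - 14*y + 32; no integer root y with |y| ≤ 4.
Only singular point on the grid: (0, 0).
Classify: substitute x = 0 + u, y = 0 + v and expand: f = -3*u**3 + 2*u**2*v - 2*u*v**2 + 2*v**3 + v**2.
No constant or linear terms (consistent with a singular point). Quadratic part: v**2. Cubic part: -3*u**3 + 2*u**2*v - 2*u*v**2 + 2*v**3.
The quadratic part v**2 is a perfect square, so there is a single (double) tangent line v = 0, i.e. y = 0. Restricting the cubic part to that line (v = 0) leaves -3*u**3 ≠ 0, so f is not divisible by v and the branch is v² ≈ 3*u**3 to lowest order — this is a cusp.
Classification: cusp.


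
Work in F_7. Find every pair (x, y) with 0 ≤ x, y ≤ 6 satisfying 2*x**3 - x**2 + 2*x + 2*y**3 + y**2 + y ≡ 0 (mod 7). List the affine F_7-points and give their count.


Affine F_7-points: {(0, 0), (0, 5), (1, 1), (2, 6), (3, 6), (5, 3), (6, 6)}; count = 7.

For each of the 49 pairs (x, y) ∈ F_7², evaluate f(x, y) mod 7. Record the zeros.
  x = 0: [0↦0, 1↦4, 2↦1, 3↦3, 4↦1, 5↦0, 6↦5]  zeros at y ∈ {0, 5}
  x = 1: [0↦3, 1↦0, 2↦4, 3↦6, 4↦4, 5↦3, 6↦1]  zeros at y ∈ {1}
  x = 2: [0↦2, 1↦6, 2↦3, 3↦5, 4↦3, 5↦2, 6↦0]  zeros at y ∈ {6}
  x = 3: [0↦2, 1↦6, 2↦3, 3↦5, 4↦3, 5↦2, 6↦0]  zeros at y ∈ {6}
  x = 4: [0↦1, 1↦5, 2↦2, 3↦4, 4↦2, 5↦1, 6↦6]  zeros at y ∈ ∅
  x = 5: [0↦4, 1↦1, 2↦5, 3↦0, 4↦5, 5↦4, 6↦2]  zeros at y ∈ {3}
  x = 6: [0↦2, 1↦6, 2↦3, 3↦5, 4↦3, 5↦2, 6↦0]  zeros at y ∈ {6}
Collecting zeros: affine points = {(0, 0), (0, 5), (1, 1), (2, 6), (3, 6), (5, 3), (6, 6)}.
Total count |C(F_7)_aff| = 7.


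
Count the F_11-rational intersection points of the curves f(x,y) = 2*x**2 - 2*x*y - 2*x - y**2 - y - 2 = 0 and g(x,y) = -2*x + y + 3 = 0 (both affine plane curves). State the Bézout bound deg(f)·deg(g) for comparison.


Common zeros: {(1, 10), (5, 7)}; count = 2; Bézout bound = 2.

deg(f) = 2, deg(g) = 1, so Bézout bound = 2.
Scan x ∈ F_11. For each x, list the y ∈ F_11 with f(x, y) ≡ 0 and those with g(x, y) ≡ 0 (mod 11); the common zeros in that column are the intersection.
  x = 0: f ≡ 0 at y ∈ {4, 6}; g ≡ 0 at y ∈ {8}; common: ∅.
  x = 1: f ≡ 0 at y ∈ {9, 10}; g ≡ 0 at y ∈ {10}; common: {10}.
  x = 2: f ≡ 0 at y ∈ {3}; g ≡ 0 at y ∈ {1}; common: ∅.
  x = 3: f ≡ 0 at y ∈ {7, 8}; g ≡ 0 at y ∈ {3}; common: ∅.
  x = 4: f ≡ 0 at y ∈ {0, 2}; g ≡ 0 at y ∈ {5}; common: ∅.
  x = 5: f ≡ 0 at y ∈ {4, 7}; g ≡ 0 at y ∈ {7}; common: {7}.
  x = 6: f ≡ 0 at y ∈ {1, 8}; g ≡ 0 at y ∈ {9}; common: ∅.
  x = 7: f ≡ 0 at y ∈ {1, 6}; g ≡ 0 at y ∈ {0}; common: ∅.
  x = 8: f ≡ 0 at y ∈ {0, 5}; g ≡ 0 at y ∈ {2}; common: ∅.
  x = 9: f ≡ 0 at y ∈ {5, 9}; g ≡ 0 at y ∈ {4}; common: ∅.
  x = 10: f ≡ 0 at y ∈ {2, 10}; g ≡ 0 at y ∈ {6}; common: ∅.
Collecting: common zeros = {(1, 10), (5, 7)}, so the count is 2.
Comparison with the Bézout bound: 2 ≤ 2 = deg(f)·deg(g), as expected for curves with no common component (the bound is attained).
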